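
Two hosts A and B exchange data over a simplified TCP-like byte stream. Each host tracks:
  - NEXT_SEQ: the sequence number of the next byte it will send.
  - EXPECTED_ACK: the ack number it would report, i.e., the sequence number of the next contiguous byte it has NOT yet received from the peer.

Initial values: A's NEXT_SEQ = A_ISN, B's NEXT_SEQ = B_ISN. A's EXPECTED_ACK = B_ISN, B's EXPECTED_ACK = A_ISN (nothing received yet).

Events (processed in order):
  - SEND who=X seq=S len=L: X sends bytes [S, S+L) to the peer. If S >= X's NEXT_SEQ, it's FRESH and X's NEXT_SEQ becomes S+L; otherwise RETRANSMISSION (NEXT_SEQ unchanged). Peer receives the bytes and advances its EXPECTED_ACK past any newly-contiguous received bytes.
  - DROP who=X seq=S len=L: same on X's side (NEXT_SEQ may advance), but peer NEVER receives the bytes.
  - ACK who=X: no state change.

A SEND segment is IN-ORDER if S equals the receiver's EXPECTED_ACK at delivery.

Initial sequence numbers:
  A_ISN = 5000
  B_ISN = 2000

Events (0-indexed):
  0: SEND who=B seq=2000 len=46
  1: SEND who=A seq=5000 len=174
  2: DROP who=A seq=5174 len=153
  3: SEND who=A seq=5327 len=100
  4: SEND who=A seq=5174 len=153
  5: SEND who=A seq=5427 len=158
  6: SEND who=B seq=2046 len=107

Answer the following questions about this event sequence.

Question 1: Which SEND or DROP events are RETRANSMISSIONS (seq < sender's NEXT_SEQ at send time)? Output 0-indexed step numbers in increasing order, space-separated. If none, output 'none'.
Answer: 4

Derivation:
Step 0: SEND seq=2000 -> fresh
Step 1: SEND seq=5000 -> fresh
Step 2: DROP seq=5174 -> fresh
Step 3: SEND seq=5327 -> fresh
Step 4: SEND seq=5174 -> retransmit
Step 5: SEND seq=5427 -> fresh
Step 6: SEND seq=2046 -> fresh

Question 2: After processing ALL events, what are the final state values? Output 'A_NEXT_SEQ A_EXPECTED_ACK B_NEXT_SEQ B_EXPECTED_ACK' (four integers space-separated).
After event 0: A_seq=5000 A_ack=2046 B_seq=2046 B_ack=5000
After event 1: A_seq=5174 A_ack=2046 B_seq=2046 B_ack=5174
After event 2: A_seq=5327 A_ack=2046 B_seq=2046 B_ack=5174
After event 3: A_seq=5427 A_ack=2046 B_seq=2046 B_ack=5174
After event 4: A_seq=5427 A_ack=2046 B_seq=2046 B_ack=5427
After event 5: A_seq=5585 A_ack=2046 B_seq=2046 B_ack=5585
After event 6: A_seq=5585 A_ack=2153 B_seq=2153 B_ack=5585

Answer: 5585 2153 2153 5585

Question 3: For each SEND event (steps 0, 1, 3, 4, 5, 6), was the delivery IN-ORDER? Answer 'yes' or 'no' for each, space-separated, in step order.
Answer: yes yes no yes yes yes

Derivation:
Step 0: SEND seq=2000 -> in-order
Step 1: SEND seq=5000 -> in-order
Step 3: SEND seq=5327 -> out-of-order
Step 4: SEND seq=5174 -> in-order
Step 5: SEND seq=5427 -> in-order
Step 6: SEND seq=2046 -> in-order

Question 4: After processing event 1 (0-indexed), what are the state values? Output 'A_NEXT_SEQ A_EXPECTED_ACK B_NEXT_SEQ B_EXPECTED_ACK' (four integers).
After event 0: A_seq=5000 A_ack=2046 B_seq=2046 B_ack=5000
After event 1: A_seq=5174 A_ack=2046 B_seq=2046 B_ack=5174

5174 2046 2046 5174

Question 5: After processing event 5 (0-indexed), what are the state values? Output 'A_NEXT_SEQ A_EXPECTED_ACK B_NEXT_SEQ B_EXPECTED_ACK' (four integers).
After event 0: A_seq=5000 A_ack=2046 B_seq=2046 B_ack=5000
After event 1: A_seq=5174 A_ack=2046 B_seq=2046 B_ack=5174
After event 2: A_seq=5327 A_ack=2046 B_seq=2046 B_ack=5174
After event 3: A_seq=5427 A_ack=2046 B_seq=2046 B_ack=5174
After event 4: A_seq=5427 A_ack=2046 B_seq=2046 B_ack=5427
After event 5: A_seq=5585 A_ack=2046 B_seq=2046 B_ack=5585

5585 2046 2046 5585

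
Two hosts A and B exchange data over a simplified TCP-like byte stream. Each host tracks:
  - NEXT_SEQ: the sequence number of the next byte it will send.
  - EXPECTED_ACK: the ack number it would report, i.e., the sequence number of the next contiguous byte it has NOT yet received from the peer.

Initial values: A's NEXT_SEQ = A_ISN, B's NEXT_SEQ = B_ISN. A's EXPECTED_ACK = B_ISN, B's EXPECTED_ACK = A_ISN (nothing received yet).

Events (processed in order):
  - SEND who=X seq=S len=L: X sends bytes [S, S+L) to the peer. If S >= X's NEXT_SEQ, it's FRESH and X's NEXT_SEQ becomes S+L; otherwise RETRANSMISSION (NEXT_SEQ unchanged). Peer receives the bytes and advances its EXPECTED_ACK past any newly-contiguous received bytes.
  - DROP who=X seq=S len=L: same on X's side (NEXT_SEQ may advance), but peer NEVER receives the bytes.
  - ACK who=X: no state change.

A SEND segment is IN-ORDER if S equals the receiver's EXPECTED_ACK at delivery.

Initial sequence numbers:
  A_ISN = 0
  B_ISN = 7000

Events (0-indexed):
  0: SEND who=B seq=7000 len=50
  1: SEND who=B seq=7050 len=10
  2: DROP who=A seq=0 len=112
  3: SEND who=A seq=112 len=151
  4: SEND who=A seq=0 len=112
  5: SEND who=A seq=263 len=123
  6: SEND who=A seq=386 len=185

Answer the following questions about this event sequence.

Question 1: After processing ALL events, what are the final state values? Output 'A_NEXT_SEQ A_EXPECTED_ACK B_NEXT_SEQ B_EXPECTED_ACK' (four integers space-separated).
After event 0: A_seq=0 A_ack=7050 B_seq=7050 B_ack=0
After event 1: A_seq=0 A_ack=7060 B_seq=7060 B_ack=0
After event 2: A_seq=112 A_ack=7060 B_seq=7060 B_ack=0
After event 3: A_seq=263 A_ack=7060 B_seq=7060 B_ack=0
After event 4: A_seq=263 A_ack=7060 B_seq=7060 B_ack=263
After event 5: A_seq=386 A_ack=7060 B_seq=7060 B_ack=386
After event 6: A_seq=571 A_ack=7060 B_seq=7060 B_ack=571

Answer: 571 7060 7060 571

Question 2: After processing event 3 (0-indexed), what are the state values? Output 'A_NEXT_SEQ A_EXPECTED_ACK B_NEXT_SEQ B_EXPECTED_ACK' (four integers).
After event 0: A_seq=0 A_ack=7050 B_seq=7050 B_ack=0
After event 1: A_seq=0 A_ack=7060 B_seq=7060 B_ack=0
After event 2: A_seq=112 A_ack=7060 B_seq=7060 B_ack=0
After event 3: A_seq=263 A_ack=7060 B_seq=7060 B_ack=0

263 7060 7060 0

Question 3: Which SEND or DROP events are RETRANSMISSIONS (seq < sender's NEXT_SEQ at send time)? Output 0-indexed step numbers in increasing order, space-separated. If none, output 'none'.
Step 0: SEND seq=7000 -> fresh
Step 1: SEND seq=7050 -> fresh
Step 2: DROP seq=0 -> fresh
Step 3: SEND seq=112 -> fresh
Step 4: SEND seq=0 -> retransmit
Step 5: SEND seq=263 -> fresh
Step 6: SEND seq=386 -> fresh

Answer: 4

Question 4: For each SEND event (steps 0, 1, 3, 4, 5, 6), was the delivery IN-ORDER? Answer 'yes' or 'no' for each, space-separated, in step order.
Step 0: SEND seq=7000 -> in-order
Step 1: SEND seq=7050 -> in-order
Step 3: SEND seq=112 -> out-of-order
Step 4: SEND seq=0 -> in-order
Step 5: SEND seq=263 -> in-order
Step 6: SEND seq=386 -> in-order

Answer: yes yes no yes yes yes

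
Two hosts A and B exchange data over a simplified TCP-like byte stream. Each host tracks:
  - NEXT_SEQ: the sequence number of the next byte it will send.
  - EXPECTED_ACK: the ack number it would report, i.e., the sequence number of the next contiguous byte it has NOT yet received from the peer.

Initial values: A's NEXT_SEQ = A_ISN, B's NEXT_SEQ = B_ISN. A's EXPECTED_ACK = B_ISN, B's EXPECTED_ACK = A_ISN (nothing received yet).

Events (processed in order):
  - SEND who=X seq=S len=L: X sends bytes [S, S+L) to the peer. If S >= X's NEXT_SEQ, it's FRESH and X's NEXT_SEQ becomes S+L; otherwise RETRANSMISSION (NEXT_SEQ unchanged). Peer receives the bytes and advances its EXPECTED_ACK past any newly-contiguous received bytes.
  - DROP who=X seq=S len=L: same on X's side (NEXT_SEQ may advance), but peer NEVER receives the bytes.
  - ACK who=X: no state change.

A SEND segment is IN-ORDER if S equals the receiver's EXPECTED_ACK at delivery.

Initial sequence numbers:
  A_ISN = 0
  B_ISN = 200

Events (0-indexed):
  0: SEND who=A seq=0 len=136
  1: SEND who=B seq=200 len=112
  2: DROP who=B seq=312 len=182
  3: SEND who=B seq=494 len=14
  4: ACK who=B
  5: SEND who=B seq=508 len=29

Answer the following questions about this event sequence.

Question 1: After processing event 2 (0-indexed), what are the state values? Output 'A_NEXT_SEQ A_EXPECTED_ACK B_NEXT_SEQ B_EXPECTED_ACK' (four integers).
After event 0: A_seq=136 A_ack=200 B_seq=200 B_ack=136
After event 1: A_seq=136 A_ack=312 B_seq=312 B_ack=136
After event 2: A_seq=136 A_ack=312 B_seq=494 B_ack=136

136 312 494 136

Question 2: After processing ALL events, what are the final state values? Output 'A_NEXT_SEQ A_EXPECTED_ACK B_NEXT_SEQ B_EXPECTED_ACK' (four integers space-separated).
Answer: 136 312 537 136

Derivation:
After event 0: A_seq=136 A_ack=200 B_seq=200 B_ack=136
After event 1: A_seq=136 A_ack=312 B_seq=312 B_ack=136
After event 2: A_seq=136 A_ack=312 B_seq=494 B_ack=136
After event 3: A_seq=136 A_ack=312 B_seq=508 B_ack=136
After event 4: A_seq=136 A_ack=312 B_seq=508 B_ack=136
After event 5: A_seq=136 A_ack=312 B_seq=537 B_ack=136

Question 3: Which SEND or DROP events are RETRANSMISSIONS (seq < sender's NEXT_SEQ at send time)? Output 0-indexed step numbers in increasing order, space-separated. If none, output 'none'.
Answer: none

Derivation:
Step 0: SEND seq=0 -> fresh
Step 1: SEND seq=200 -> fresh
Step 2: DROP seq=312 -> fresh
Step 3: SEND seq=494 -> fresh
Step 5: SEND seq=508 -> fresh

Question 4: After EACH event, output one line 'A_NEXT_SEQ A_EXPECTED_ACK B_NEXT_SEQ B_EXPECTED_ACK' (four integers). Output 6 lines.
136 200 200 136
136 312 312 136
136 312 494 136
136 312 508 136
136 312 508 136
136 312 537 136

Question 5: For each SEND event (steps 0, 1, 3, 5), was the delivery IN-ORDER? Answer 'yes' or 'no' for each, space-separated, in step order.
Answer: yes yes no no

Derivation:
Step 0: SEND seq=0 -> in-order
Step 1: SEND seq=200 -> in-order
Step 3: SEND seq=494 -> out-of-order
Step 5: SEND seq=508 -> out-of-order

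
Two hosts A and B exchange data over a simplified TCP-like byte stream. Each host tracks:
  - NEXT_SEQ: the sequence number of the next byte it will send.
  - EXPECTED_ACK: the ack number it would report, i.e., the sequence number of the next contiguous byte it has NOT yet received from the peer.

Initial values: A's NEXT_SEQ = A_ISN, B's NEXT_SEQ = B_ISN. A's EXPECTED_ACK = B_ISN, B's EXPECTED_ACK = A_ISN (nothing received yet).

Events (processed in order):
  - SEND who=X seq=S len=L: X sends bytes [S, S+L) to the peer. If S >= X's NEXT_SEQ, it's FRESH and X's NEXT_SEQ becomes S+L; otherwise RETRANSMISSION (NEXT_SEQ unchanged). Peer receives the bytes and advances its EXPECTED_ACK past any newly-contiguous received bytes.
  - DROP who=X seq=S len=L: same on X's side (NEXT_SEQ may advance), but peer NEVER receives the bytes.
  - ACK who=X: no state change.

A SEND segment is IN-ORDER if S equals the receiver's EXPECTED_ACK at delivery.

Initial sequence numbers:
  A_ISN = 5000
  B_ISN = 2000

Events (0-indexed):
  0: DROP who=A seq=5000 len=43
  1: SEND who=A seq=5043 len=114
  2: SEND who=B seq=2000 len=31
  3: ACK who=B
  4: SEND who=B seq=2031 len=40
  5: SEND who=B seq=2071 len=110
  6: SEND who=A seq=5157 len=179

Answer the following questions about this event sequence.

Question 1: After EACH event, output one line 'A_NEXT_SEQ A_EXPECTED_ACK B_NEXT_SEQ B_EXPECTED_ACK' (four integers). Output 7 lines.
5043 2000 2000 5000
5157 2000 2000 5000
5157 2031 2031 5000
5157 2031 2031 5000
5157 2071 2071 5000
5157 2181 2181 5000
5336 2181 2181 5000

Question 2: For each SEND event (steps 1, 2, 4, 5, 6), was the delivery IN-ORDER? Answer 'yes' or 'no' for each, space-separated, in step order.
Answer: no yes yes yes no

Derivation:
Step 1: SEND seq=5043 -> out-of-order
Step 2: SEND seq=2000 -> in-order
Step 4: SEND seq=2031 -> in-order
Step 5: SEND seq=2071 -> in-order
Step 6: SEND seq=5157 -> out-of-order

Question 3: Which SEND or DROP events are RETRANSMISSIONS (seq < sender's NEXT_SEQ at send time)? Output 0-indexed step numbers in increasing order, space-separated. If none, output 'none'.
Step 0: DROP seq=5000 -> fresh
Step 1: SEND seq=5043 -> fresh
Step 2: SEND seq=2000 -> fresh
Step 4: SEND seq=2031 -> fresh
Step 5: SEND seq=2071 -> fresh
Step 6: SEND seq=5157 -> fresh

Answer: none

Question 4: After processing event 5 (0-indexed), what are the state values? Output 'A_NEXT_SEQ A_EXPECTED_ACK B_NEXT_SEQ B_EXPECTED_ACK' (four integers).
After event 0: A_seq=5043 A_ack=2000 B_seq=2000 B_ack=5000
After event 1: A_seq=5157 A_ack=2000 B_seq=2000 B_ack=5000
After event 2: A_seq=5157 A_ack=2031 B_seq=2031 B_ack=5000
After event 3: A_seq=5157 A_ack=2031 B_seq=2031 B_ack=5000
After event 4: A_seq=5157 A_ack=2071 B_seq=2071 B_ack=5000
After event 5: A_seq=5157 A_ack=2181 B_seq=2181 B_ack=5000

5157 2181 2181 5000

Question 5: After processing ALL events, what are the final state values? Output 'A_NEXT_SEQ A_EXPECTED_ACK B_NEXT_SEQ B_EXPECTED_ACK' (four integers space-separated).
Answer: 5336 2181 2181 5000

Derivation:
After event 0: A_seq=5043 A_ack=2000 B_seq=2000 B_ack=5000
After event 1: A_seq=5157 A_ack=2000 B_seq=2000 B_ack=5000
After event 2: A_seq=5157 A_ack=2031 B_seq=2031 B_ack=5000
After event 3: A_seq=5157 A_ack=2031 B_seq=2031 B_ack=5000
After event 4: A_seq=5157 A_ack=2071 B_seq=2071 B_ack=5000
After event 5: A_seq=5157 A_ack=2181 B_seq=2181 B_ack=5000
After event 6: A_seq=5336 A_ack=2181 B_seq=2181 B_ack=5000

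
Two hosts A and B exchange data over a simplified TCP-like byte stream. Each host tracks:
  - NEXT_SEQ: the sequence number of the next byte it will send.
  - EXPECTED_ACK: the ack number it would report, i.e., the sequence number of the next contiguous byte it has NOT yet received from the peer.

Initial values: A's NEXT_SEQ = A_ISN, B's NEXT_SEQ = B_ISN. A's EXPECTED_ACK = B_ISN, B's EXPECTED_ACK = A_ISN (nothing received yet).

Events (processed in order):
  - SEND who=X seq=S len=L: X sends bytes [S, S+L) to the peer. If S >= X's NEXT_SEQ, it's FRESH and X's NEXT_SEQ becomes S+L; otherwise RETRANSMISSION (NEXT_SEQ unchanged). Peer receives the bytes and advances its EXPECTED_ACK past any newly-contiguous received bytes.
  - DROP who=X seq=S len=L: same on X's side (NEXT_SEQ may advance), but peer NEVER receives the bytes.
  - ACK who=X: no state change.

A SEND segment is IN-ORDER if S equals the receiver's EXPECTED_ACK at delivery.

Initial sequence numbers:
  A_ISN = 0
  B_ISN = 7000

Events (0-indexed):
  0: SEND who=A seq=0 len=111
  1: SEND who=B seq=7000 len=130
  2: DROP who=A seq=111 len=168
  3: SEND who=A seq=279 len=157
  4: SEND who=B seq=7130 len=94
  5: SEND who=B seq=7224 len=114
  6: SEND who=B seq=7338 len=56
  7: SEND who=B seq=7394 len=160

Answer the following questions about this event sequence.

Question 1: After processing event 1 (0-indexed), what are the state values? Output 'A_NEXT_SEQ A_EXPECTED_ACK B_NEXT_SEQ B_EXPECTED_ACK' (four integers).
After event 0: A_seq=111 A_ack=7000 B_seq=7000 B_ack=111
After event 1: A_seq=111 A_ack=7130 B_seq=7130 B_ack=111

111 7130 7130 111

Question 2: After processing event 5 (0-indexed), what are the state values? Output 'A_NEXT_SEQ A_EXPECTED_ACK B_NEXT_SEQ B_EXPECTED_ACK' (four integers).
After event 0: A_seq=111 A_ack=7000 B_seq=7000 B_ack=111
After event 1: A_seq=111 A_ack=7130 B_seq=7130 B_ack=111
After event 2: A_seq=279 A_ack=7130 B_seq=7130 B_ack=111
After event 3: A_seq=436 A_ack=7130 B_seq=7130 B_ack=111
After event 4: A_seq=436 A_ack=7224 B_seq=7224 B_ack=111
After event 5: A_seq=436 A_ack=7338 B_seq=7338 B_ack=111

436 7338 7338 111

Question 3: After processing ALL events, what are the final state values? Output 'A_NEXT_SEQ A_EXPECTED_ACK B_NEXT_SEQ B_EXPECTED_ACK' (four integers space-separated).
After event 0: A_seq=111 A_ack=7000 B_seq=7000 B_ack=111
After event 1: A_seq=111 A_ack=7130 B_seq=7130 B_ack=111
After event 2: A_seq=279 A_ack=7130 B_seq=7130 B_ack=111
After event 3: A_seq=436 A_ack=7130 B_seq=7130 B_ack=111
After event 4: A_seq=436 A_ack=7224 B_seq=7224 B_ack=111
After event 5: A_seq=436 A_ack=7338 B_seq=7338 B_ack=111
After event 6: A_seq=436 A_ack=7394 B_seq=7394 B_ack=111
After event 7: A_seq=436 A_ack=7554 B_seq=7554 B_ack=111

Answer: 436 7554 7554 111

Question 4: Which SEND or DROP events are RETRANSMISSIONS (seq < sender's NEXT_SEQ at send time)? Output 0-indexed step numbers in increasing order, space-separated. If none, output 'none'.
Step 0: SEND seq=0 -> fresh
Step 1: SEND seq=7000 -> fresh
Step 2: DROP seq=111 -> fresh
Step 3: SEND seq=279 -> fresh
Step 4: SEND seq=7130 -> fresh
Step 5: SEND seq=7224 -> fresh
Step 6: SEND seq=7338 -> fresh
Step 7: SEND seq=7394 -> fresh

Answer: none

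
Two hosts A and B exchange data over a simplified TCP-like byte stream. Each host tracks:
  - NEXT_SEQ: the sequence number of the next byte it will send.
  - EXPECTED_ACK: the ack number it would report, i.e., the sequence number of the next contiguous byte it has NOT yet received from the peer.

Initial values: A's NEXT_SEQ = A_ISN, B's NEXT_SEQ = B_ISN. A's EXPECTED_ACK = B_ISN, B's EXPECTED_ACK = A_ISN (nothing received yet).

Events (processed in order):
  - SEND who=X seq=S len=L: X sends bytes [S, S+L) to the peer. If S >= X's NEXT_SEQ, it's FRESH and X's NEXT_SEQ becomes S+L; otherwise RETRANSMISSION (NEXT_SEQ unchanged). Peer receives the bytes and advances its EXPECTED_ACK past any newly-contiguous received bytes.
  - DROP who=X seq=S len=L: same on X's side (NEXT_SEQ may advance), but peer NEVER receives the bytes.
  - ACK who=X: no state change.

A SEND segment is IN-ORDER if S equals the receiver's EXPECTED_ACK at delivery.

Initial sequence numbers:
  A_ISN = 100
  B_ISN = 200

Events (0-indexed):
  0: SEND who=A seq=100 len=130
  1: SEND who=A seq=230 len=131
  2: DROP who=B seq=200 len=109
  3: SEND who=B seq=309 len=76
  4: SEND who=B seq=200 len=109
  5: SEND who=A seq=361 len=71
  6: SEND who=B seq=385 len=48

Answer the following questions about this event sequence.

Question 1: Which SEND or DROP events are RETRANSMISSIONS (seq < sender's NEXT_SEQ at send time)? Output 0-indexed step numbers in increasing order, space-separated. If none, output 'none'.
Step 0: SEND seq=100 -> fresh
Step 1: SEND seq=230 -> fresh
Step 2: DROP seq=200 -> fresh
Step 3: SEND seq=309 -> fresh
Step 4: SEND seq=200 -> retransmit
Step 5: SEND seq=361 -> fresh
Step 6: SEND seq=385 -> fresh

Answer: 4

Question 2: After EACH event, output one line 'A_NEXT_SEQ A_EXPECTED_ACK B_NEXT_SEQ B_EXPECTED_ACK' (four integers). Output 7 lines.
230 200 200 230
361 200 200 361
361 200 309 361
361 200 385 361
361 385 385 361
432 385 385 432
432 433 433 432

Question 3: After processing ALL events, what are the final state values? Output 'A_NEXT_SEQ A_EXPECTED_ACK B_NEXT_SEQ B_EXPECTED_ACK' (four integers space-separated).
After event 0: A_seq=230 A_ack=200 B_seq=200 B_ack=230
After event 1: A_seq=361 A_ack=200 B_seq=200 B_ack=361
After event 2: A_seq=361 A_ack=200 B_seq=309 B_ack=361
After event 3: A_seq=361 A_ack=200 B_seq=385 B_ack=361
After event 4: A_seq=361 A_ack=385 B_seq=385 B_ack=361
After event 5: A_seq=432 A_ack=385 B_seq=385 B_ack=432
After event 6: A_seq=432 A_ack=433 B_seq=433 B_ack=432

Answer: 432 433 433 432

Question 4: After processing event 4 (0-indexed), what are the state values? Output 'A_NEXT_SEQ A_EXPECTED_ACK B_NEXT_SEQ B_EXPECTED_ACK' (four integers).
After event 0: A_seq=230 A_ack=200 B_seq=200 B_ack=230
After event 1: A_seq=361 A_ack=200 B_seq=200 B_ack=361
After event 2: A_seq=361 A_ack=200 B_seq=309 B_ack=361
After event 3: A_seq=361 A_ack=200 B_seq=385 B_ack=361
After event 4: A_seq=361 A_ack=385 B_seq=385 B_ack=361

361 385 385 361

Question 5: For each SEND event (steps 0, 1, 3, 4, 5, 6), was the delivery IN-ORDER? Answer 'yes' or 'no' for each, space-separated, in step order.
Answer: yes yes no yes yes yes

Derivation:
Step 0: SEND seq=100 -> in-order
Step 1: SEND seq=230 -> in-order
Step 3: SEND seq=309 -> out-of-order
Step 4: SEND seq=200 -> in-order
Step 5: SEND seq=361 -> in-order
Step 6: SEND seq=385 -> in-order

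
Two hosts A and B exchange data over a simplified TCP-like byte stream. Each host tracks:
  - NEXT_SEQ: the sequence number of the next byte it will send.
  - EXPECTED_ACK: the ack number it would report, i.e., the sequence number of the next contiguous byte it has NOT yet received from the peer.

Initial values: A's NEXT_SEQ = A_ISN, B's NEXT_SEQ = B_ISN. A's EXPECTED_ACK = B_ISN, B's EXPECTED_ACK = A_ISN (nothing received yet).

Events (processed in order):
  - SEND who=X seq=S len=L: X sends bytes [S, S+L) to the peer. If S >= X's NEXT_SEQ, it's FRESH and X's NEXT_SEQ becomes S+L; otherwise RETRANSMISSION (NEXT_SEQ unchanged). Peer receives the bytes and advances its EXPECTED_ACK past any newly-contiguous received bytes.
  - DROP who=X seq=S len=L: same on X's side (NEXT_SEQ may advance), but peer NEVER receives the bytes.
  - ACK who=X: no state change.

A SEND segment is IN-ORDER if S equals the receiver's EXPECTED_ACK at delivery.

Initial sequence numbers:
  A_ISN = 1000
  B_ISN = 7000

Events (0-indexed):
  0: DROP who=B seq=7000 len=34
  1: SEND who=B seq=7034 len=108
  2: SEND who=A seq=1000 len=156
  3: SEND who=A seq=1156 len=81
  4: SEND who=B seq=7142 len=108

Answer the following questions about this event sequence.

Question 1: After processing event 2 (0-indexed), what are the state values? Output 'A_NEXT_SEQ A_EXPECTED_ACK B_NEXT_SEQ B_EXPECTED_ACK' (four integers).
After event 0: A_seq=1000 A_ack=7000 B_seq=7034 B_ack=1000
After event 1: A_seq=1000 A_ack=7000 B_seq=7142 B_ack=1000
After event 2: A_seq=1156 A_ack=7000 B_seq=7142 B_ack=1156

1156 7000 7142 1156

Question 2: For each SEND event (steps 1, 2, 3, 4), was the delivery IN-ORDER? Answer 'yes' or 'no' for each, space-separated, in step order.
Answer: no yes yes no

Derivation:
Step 1: SEND seq=7034 -> out-of-order
Step 2: SEND seq=1000 -> in-order
Step 3: SEND seq=1156 -> in-order
Step 4: SEND seq=7142 -> out-of-order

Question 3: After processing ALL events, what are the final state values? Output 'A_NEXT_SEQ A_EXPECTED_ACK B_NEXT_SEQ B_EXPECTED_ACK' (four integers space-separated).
Answer: 1237 7000 7250 1237

Derivation:
After event 0: A_seq=1000 A_ack=7000 B_seq=7034 B_ack=1000
After event 1: A_seq=1000 A_ack=7000 B_seq=7142 B_ack=1000
After event 2: A_seq=1156 A_ack=7000 B_seq=7142 B_ack=1156
After event 3: A_seq=1237 A_ack=7000 B_seq=7142 B_ack=1237
After event 4: A_seq=1237 A_ack=7000 B_seq=7250 B_ack=1237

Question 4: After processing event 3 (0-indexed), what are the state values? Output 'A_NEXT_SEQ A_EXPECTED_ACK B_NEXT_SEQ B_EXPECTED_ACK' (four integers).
After event 0: A_seq=1000 A_ack=7000 B_seq=7034 B_ack=1000
After event 1: A_seq=1000 A_ack=7000 B_seq=7142 B_ack=1000
After event 2: A_seq=1156 A_ack=7000 B_seq=7142 B_ack=1156
After event 3: A_seq=1237 A_ack=7000 B_seq=7142 B_ack=1237

1237 7000 7142 1237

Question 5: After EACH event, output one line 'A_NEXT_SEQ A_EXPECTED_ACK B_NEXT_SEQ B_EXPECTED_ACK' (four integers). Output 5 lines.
1000 7000 7034 1000
1000 7000 7142 1000
1156 7000 7142 1156
1237 7000 7142 1237
1237 7000 7250 1237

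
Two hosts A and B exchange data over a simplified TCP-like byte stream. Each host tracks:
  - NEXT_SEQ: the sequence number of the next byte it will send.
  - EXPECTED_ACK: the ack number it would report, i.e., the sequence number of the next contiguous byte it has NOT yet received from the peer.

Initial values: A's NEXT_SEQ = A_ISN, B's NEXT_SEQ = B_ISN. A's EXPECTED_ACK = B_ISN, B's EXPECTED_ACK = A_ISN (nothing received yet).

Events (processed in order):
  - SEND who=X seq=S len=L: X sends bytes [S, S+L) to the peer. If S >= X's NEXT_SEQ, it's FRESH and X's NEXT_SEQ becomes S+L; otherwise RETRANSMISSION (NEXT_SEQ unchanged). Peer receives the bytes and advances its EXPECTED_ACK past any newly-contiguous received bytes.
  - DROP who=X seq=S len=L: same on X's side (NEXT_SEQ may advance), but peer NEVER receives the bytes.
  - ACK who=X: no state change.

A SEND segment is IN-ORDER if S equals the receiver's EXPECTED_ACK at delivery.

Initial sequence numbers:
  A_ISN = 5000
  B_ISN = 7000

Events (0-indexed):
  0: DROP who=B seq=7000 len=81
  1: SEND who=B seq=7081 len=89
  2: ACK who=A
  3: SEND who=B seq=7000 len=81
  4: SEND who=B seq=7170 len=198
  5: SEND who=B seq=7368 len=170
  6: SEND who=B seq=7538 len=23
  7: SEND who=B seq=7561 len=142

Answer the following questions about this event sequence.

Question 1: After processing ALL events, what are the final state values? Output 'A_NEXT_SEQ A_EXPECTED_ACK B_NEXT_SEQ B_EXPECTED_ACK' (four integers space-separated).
After event 0: A_seq=5000 A_ack=7000 B_seq=7081 B_ack=5000
After event 1: A_seq=5000 A_ack=7000 B_seq=7170 B_ack=5000
After event 2: A_seq=5000 A_ack=7000 B_seq=7170 B_ack=5000
After event 3: A_seq=5000 A_ack=7170 B_seq=7170 B_ack=5000
After event 4: A_seq=5000 A_ack=7368 B_seq=7368 B_ack=5000
After event 5: A_seq=5000 A_ack=7538 B_seq=7538 B_ack=5000
After event 6: A_seq=5000 A_ack=7561 B_seq=7561 B_ack=5000
After event 7: A_seq=5000 A_ack=7703 B_seq=7703 B_ack=5000

Answer: 5000 7703 7703 5000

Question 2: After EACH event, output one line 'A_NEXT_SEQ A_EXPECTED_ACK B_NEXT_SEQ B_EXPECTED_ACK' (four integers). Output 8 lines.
5000 7000 7081 5000
5000 7000 7170 5000
5000 7000 7170 5000
5000 7170 7170 5000
5000 7368 7368 5000
5000 7538 7538 5000
5000 7561 7561 5000
5000 7703 7703 5000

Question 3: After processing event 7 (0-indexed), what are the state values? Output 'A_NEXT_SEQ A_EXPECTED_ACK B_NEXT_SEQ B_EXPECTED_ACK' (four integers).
After event 0: A_seq=5000 A_ack=7000 B_seq=7081 B_ack=5000
After event 1: A_seq=5000 A_ack=7000 B_seq=7170 B_ack=5000
After event 2: A_seq=5000 A_ack=7000 B_seq=7170 B_ack=5000
After event 3: A_seq=5000 A_ack=7170 B_seq=7170 B_ack=5000
After event 4: A_seq=5000 A_ack=7368 B_seq=7368 B_ack=5000
After event 5: A_seq=5000 A_ack=7538 B_seq=7538 B_ack=5000
After event 6: A_seq=5000 A_ack=7561 B_seq=7561 B_ack=5000
After event 7: A_seq=5000 A_ack=7703 B_seq=7703 B_ack=5000

5000 7703 7703 5000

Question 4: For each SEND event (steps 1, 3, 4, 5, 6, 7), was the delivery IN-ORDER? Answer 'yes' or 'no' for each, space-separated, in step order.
Step 1: SEND seq=7081 -> out-of-order
Step 3: SEND seq=7000 -> in-order
Step 4: SEND seq=7170 -> in-order
Step 5: SEND seq=7368 -> in-order
Step 6: SEND seq=7538 -> in-order
Step 7: SEND seq=7561 -> in-order

Answer: no yes yes yes yes yes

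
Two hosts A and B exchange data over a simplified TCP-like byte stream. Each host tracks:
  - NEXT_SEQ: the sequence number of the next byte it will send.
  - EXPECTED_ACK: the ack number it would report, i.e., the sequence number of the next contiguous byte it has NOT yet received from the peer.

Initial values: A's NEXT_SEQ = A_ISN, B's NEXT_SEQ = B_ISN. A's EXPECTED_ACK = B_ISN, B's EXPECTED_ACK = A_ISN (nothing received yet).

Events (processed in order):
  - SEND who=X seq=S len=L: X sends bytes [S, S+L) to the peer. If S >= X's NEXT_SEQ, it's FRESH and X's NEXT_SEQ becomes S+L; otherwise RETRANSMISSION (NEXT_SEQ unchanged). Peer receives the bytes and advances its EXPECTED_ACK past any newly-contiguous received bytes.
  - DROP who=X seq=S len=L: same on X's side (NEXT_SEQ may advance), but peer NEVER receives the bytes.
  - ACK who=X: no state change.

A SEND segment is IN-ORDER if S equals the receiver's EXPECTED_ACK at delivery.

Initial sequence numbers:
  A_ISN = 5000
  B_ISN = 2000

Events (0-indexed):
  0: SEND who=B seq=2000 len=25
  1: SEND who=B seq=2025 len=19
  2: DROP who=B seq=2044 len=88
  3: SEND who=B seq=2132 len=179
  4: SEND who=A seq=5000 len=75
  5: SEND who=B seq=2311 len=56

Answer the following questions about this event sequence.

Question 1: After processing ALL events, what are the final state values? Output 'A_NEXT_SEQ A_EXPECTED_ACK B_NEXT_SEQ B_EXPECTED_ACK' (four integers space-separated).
After event 0: A_seq=5000 A_ack=2025 B_seq=2025 B_ack=5000
After event 1: A_seq=5000 A_ack=2044 B_seq=2044 B_ack=5000
After event 2: A_seq=5000 A_ack=2044 B_seq=2132 B_ack=5000
After event 3: A_seq=5000 A_ack=2044 B_seq=2311 B_ack=5000
After event 4: A_seq=5075 A_ack=2044 B_seq=2311 B_ack=5075
After event 5: A_seq=5075 A_ack=2044 B_seq=2367 B_ack=5075

Answer: 5075 2044 2367 5075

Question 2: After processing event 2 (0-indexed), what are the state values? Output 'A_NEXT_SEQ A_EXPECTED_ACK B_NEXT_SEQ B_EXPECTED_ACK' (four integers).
After event 0: A_seq=5000 A_ack=2025 B_seq=2025 B_ack=5000
After event 1: A_seq=5000 A_ack=2044 B_seq=2044 B_ack=5000
After event 2: A_seq=5000 A_ack=2044 B_seq=2132 B_ack=5000

5000 2044 2132 5000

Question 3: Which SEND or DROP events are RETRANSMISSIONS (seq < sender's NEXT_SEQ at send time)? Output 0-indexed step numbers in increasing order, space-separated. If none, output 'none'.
Step 0: SEND seq=2000 -> fresh
Step 1: SEND seq=2025 -> fresh
Step 2: DROP seq=2044 -> fresh
Step 3: SEND seq=2132 -> fresh
Step 4: SEND seq=5000 -> fresh
Step 5: SEND seq=2311 -> fresh

Answer: none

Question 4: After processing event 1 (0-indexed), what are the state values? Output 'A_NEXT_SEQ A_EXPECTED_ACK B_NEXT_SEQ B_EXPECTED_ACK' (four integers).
After event 0: A_seq=5000 A_ack=2025 B_seq=2025 B_ack=5000
After event 1: A_seq=5000 A_ack=2044 B_seq=2044 B_ack=5000

5000 2044 2044 5000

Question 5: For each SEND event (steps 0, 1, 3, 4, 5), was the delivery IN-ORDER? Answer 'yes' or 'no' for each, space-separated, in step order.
Step 0: SEND seq=2000 -> in-order
Step 1: SEND seq=2025 -> in-order
Step 3: SEND seq=2132 -> out-of-order
Step 4: SEND seq=5000 -> in-order
Step 5: SEND seq=2311 -> out-of-order

Answer: yes yes no yes no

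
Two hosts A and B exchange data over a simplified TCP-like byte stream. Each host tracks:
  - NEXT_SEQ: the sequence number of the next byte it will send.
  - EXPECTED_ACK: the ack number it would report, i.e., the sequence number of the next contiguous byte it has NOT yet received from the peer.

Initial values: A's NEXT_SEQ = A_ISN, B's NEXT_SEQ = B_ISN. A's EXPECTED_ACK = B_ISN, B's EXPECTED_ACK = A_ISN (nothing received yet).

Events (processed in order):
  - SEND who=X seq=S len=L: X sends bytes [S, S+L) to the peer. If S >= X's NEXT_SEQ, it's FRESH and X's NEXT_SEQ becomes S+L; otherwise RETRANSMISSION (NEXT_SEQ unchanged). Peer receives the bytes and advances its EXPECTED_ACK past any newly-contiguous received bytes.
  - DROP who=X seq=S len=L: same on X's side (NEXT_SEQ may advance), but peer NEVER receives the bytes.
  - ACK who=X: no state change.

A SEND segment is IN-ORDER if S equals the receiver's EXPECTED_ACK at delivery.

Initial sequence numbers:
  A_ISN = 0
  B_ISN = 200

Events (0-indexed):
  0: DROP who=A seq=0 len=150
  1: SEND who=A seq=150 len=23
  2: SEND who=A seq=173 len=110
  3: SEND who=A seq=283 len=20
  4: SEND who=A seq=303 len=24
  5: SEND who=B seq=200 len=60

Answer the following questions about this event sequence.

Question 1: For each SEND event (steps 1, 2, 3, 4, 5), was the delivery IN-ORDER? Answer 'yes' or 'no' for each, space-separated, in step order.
Answer: no no no no yes

Derivation:
Step 1: SEND seq=150 -> out-of-order
Step 2: SEND seq=173 -> out-of-order
Step 3: SEND seq=283 -> out-of-order
Step 4: SEND seq=303 -> out-of-order
Step 5: SEND seq=200 -> in-order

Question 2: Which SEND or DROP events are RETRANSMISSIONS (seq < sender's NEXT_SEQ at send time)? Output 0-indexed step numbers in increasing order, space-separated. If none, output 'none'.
Answer: none

Derivation:
Step 0: DROP seq=0 -> fresh
Step 1: SEND seq=150 -> fresh
Step 2: SEND seq=173 -> fresh
Step 3: SEND seq=283 -> fresh
Step 4: SEND seq=303 -> fresh
Step 5: SEND seq=200 -> fresh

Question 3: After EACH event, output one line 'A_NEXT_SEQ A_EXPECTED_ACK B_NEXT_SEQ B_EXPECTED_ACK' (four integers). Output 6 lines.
150 200 200 0
173 200 200 0
283 200 200 0
303 200 200 0
327 200 200 0
327 260 260 0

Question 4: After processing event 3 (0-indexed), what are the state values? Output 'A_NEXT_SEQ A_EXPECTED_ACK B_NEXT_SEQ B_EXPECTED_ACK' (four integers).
After event 0: A_seq=150 A_ack=200 B_seq=200 B_ack=0
After event 1: A_seq=173 A_ack=200 B_seq=200 B_ack=0
After event 2: A_seq=283 A_ack=200 B_seq=200 B_ack=0
After event 3: A_seq=303 A_ack=200 B_seq=200 B_ack=0

303 200 200 0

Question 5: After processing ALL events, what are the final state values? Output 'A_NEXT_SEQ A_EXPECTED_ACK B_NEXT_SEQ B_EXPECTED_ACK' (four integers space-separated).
After event 0: A_seq=150 A_ack=200 B_seq=200 B_ack=0
After event 1: A_seq=173 A_ack=200 B_seq=200 B_ack=0
After event 2: A_seq=283 A_ack=200 B_seq=200 B_ack=0
After event 3: A_seq=303 A_ack=200 B_seq=200 B_ack=0
After event 4: A_seq=327 A_ack=200 B_seq=200 B_ack=0
After event 5: A_seq=327 A_ack=260 B_seq=260 B_ack=0

Answer: 327 260 260 0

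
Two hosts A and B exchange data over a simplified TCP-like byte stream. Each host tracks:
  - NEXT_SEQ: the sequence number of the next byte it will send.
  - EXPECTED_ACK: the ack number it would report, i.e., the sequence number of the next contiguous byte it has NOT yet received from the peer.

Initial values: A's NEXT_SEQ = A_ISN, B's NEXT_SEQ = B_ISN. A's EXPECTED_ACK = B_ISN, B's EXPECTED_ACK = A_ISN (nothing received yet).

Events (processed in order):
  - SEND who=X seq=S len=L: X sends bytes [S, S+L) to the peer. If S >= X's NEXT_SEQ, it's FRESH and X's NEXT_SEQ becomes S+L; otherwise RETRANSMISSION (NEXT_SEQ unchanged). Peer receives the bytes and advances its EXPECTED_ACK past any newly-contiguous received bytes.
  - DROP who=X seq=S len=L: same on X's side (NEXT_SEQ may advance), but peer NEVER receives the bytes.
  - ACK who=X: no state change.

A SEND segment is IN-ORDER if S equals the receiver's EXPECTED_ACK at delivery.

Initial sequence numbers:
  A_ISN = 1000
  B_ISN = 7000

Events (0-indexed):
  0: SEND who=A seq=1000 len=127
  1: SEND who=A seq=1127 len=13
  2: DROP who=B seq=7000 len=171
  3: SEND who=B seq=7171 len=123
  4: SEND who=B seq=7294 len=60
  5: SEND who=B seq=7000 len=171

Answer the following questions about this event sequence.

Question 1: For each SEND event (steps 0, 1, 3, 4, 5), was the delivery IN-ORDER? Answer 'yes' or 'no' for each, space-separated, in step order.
Step 0: SEND seq=1000 -> in-order
Step 1: SEND seq=1127 -> in-order
Step 3: SEND seq=7171 -> out-of-order
Step 4: SEND seq=7294 -> out-of-order
Step 5: SEND seq=7000 -> in-order

Answer: yes yes no no yes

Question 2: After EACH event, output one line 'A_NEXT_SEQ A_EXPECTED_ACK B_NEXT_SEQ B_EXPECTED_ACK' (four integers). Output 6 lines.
1127 7000 7000 1127
1140 7000 7000 1140
1140 7000 7171 1140
1140 7000 7294 1140
1140 7000 7354 1140
1140 7354 7354 1140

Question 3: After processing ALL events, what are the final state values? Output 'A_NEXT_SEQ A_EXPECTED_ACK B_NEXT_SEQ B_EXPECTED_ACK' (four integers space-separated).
After event 0: A_seq=1127 A_ack=7000 B_seq=7000 B_ack=1127
After event 1: A_seq=1140 A_ack=7000 B_seq=7000 B_ack=1140
After event 2: A_seq=1140 A_ack=7000 B_seq=7171 B_ack=1140
After event 3: A_seq=1140 A_ack=7000 B_seq=7294 B_ack=1140
After event 4: A_seq=1140 A_ack=7000 B_seq=7354 B_ack=1140
After event 5: A_seq=1140 A_ack=7354 B_seq=7354 B_ack=1140

Answer: 1140 7354 7354 1140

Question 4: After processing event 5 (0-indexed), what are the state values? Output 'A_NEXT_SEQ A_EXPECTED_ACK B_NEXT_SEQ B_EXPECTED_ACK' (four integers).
After event 0: A_seq=1127 A_ack=7000 B_seq=7000 B_ack=1127
After event 1: A_seq=1140 A_ack=7000 B_seq=7000 B_ack=1140
After event 2: A_seq=1140 A_ack=7000 B_seq=7171 B_ack=1140
After event 3: A_seq=1140 A_ack=7000 B_seq=7294 B_ack=1140
After event 4: A_seq=1140 A_ack=7000 B_seq=7354 B_ack=1140
After event 5: A_seq=1140 A_ack=7354 B_seq=7354 B_ack=1140

1140 7354 7354 1140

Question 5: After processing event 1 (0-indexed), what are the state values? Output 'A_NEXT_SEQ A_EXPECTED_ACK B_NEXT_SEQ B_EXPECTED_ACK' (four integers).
After event 0: A_seq=1127 A_ack=7000 B_seq=7000 B_ack=1127
After event 1: A_seq=1140 A_ack=7000 B_seq=7000 B_ack=1140

1140 7000 7000 1140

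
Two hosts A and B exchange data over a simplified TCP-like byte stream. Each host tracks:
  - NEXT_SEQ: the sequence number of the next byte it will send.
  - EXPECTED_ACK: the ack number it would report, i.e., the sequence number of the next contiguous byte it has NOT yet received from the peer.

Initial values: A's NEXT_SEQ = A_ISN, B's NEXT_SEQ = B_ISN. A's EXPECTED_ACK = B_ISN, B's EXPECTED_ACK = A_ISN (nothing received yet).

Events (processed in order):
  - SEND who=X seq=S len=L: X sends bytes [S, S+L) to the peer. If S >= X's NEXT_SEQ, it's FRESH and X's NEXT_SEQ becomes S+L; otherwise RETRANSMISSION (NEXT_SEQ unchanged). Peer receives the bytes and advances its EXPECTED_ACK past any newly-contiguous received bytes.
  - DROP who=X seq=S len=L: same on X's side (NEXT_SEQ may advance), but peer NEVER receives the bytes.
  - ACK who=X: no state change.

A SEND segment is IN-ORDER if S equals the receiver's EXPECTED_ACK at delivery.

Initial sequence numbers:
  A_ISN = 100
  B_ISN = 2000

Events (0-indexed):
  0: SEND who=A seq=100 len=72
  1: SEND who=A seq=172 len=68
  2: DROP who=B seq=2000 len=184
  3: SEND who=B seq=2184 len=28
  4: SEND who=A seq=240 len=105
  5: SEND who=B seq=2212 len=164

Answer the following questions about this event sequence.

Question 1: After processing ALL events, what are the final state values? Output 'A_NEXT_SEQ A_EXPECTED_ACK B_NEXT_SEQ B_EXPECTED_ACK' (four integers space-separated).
After event 0: A_seq=172 A_ack=2000 B_seq=2000 B_ack=172
After event 1: A_seq=240 A_ack=2000 B_seq=2000 B_ack=240
After event 2: A_seq=240 A_ack=2000 B_seq=2184 B_ack=240
After event 3: A_seq=240 A_ack=2000 B_seq=2212 B_ack=240
After event 4: A_seq=345 A_ack=2000 B_seq=2212 B_ack=345
After event 5: A_seq=345 A_ack=2000 B_seq=2376 B_ack=345

Answer: 345 2000 2376 345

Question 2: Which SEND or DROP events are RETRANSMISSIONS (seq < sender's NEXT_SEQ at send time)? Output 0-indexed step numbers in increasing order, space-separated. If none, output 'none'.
Step 0: SEND seq=100 -> fresh
Step 1: SEND seq=172 -> fresh
Step 2: DROP seq=2000 -> fresh
Step 3: SEND seq=2184 -> fresh
Step 4: SEND seq=240 -> fresh
Step 5: SEND seq=2212 -> fresh

Answer: none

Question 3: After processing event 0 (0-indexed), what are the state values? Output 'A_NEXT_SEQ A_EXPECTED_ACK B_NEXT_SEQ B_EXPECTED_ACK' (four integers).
After event 0: A_seq=172 A_ack=2000 B_seq=2000 B_ack=172

172 2000 2000 172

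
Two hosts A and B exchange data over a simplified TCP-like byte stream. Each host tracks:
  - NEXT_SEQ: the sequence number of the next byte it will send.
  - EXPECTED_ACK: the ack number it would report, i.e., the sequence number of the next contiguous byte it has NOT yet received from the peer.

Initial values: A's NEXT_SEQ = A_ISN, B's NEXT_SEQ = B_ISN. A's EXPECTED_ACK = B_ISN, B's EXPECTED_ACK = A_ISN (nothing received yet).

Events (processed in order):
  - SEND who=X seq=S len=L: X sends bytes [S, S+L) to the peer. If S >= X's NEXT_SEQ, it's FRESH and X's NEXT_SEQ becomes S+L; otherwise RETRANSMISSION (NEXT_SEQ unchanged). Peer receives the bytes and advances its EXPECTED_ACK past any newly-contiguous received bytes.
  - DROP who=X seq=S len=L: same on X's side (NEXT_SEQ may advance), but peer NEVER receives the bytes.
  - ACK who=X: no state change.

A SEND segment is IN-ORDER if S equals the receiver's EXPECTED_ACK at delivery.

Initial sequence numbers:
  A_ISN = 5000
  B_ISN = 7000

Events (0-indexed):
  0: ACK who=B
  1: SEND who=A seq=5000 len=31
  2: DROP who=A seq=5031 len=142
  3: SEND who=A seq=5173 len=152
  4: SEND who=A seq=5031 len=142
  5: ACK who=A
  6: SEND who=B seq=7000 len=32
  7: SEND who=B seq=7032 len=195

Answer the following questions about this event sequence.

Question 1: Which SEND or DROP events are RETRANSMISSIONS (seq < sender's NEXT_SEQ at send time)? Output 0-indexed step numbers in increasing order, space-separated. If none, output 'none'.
Step 1: SEND seq=5000 -> fresh
Step 2: DROP seq=5031 -> fresh
Step 3: SEND seq=5173 -> fresh
Step 4: SEND seq=5031 -> retransmit
Step 6: SEND seq=7000 -> fresh
Step 7: SEND seq=7032 -> fresh

Answer: 4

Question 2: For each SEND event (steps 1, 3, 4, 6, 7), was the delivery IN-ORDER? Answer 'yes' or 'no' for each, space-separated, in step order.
Answer: yes no yes yes yes

Derivation:
Step 1: SEND seq=5000 -> in-order
Step 3: SEND seq=5173 -> out-of-order
Step 4: SEND seq=5031 -> in-order
Step 6: SEND seq=7000 -> in-order
Step 7: SEND seq=7032 -> in-order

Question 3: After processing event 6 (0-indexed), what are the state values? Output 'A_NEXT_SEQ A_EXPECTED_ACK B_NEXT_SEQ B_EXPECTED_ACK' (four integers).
After event 0: A_seq=5000 A_ack=7000 B_seq=7000 B_ack=5000
After event 1: A_seq=5031 A_ack=7000 B_seq=7000 B_ack=5031
After event 2: A_seq=5173 A_ack=7000 B_seq=7000 B_ack=5031
After event 3: A_seq=5325 A_ack=7000 B_seq=7000 B_ack=5031
After event 4: A_seq=5325 A_ack=7000 B_seq=7000 B_ack=5325
After event 5: A_seq=5325 A_ack=7000 B_seq=7000 B_ack=5325
After event 6: A_seq=5325 A_ack=7032 B_seq=7032 B_ack=5325

5325 7032 7032 5325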